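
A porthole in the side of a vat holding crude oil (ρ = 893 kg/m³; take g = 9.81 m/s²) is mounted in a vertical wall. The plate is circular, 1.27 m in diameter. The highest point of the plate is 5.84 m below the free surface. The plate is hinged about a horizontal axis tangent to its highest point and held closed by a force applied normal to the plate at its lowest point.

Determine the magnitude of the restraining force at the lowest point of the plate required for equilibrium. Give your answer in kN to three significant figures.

P ≈ 36.8 kN

γ = ρg = 893 × 9.81 / 1000 = 8.76033 kN/m³.
The centroid is at the centre, 0.635 m below the top of the plate, so the centroid depth is h_c = 5.84 + 0.635 = 6.475 m.
A = π(0.635)² = 1.26677 m².
Resultant F = γ·h_c·A = 8.76033 × 6.475 × 1.26677 = 71.8552 kN.
I_c = πr⁴/4 = π × 0.635⁴/4 = 0.127698 m⁴.
Centre of pressure: y_p = y_c + I_c/(y_c·A) = 6.475 + 0.127698/(6.475 × 1.26677) = 6.475 + 0.0155685 = 6.49057 m along the plane.
The resultant acts 0.635 + 0.0155685 = 0.650568 m (along the plate) below the hinge at the top edge, so the moment about the hinge is M = F × 0.650568 = 71.8552 × 0.650568 = 46.7467 kN·m.
A normal force at the bottom, 1.27 m from the hinge, must supply this moment: P = 46.7467/1.27 = 36.8084 kN.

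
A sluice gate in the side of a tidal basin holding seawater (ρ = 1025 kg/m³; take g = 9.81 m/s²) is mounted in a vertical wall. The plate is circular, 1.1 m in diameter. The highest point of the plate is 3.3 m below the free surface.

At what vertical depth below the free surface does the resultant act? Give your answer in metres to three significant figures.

h_p = 3.87 m

γ = ρg = 1025 × 9.81 / 1000 = 10.05525 kN/m³.
The centroid is at the centre, 0.55 m below the top of the plate, so the centroid depth is h_c = 3.3 + 0.55 = 3.85 m.
A = π(0.55)² = 0.950332 m².
Resultant F = γ·h_c·A = 10.05525 × 3.85 × 0.950332 = 36.7899 kN.
I_c = πr⁴/4 = π × 0.55⁴/4 = 0.0718688 m⁴.
Centre of pressure: y_p = y_c + I_c/(y_c·A) = 3.85 + 0.0718688/(3.85 × 0.950332) = 3.85 + 0.0196428 = 3.86964 m along the plane.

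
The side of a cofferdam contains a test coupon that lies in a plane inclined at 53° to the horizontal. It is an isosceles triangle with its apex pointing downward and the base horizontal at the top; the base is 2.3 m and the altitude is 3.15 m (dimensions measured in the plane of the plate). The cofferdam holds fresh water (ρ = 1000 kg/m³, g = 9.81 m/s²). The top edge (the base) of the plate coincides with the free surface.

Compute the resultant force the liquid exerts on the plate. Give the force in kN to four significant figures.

F ≈ 29.80 kN

γ = ρg = 1000 × 9.81 = 9810 N/m³ = 9.81 kN/m³.
Let θ = 53° be the plate's angle to the horizontal; measure y along the incline from where the plane meets the free surface. Vertical depth h = y·sinθ with sinθ = 0.798636.
With the apex down, the centroid sits h/3 = 3.15/3 = 1.05 m below the base (the top edge), so y_c = 1.05 m and h_c = 1.05 × 0.798636 = 0.838568 m.
A = ½ × 2.3 × 3.15 = 3.6225 m².
Resultant F = γ·h_c·A = 9.81 × 0.838568 × 3.6225 = 29.8 kN.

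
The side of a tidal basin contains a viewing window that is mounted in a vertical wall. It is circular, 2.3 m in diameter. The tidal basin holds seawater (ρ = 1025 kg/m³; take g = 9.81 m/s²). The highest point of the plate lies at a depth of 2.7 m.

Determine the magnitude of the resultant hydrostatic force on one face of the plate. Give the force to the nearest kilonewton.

γ = ρg = 1025 × 9.81 / 1000 = 10.05525 kN/m³.
The centroid is at the centre, 1.15 m below the top of the plate, so the centroid depth is h_c = 2.7 + 1.15 = 3.85 m.
A = π(1.15)² = 4.15476 m².
Resultant F = γ·h_c·A = 10.05525 × 3.85 × 4.15476 = 160.842 kN.

F ≈ 161 kN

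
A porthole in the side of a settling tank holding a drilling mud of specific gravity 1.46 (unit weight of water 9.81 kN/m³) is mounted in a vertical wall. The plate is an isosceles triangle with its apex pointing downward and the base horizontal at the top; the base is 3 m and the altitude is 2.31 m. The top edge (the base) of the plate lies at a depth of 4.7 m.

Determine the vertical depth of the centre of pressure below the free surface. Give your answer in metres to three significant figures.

h_p = 5.52 m

γ = 1.46 × 9.81 = 14.3226 kN/m³.
With the apex down, the centroid sits h/3 = 2.31/3 = 0.77 m below the base (the top edge), so the centroid depth is h_c = 4.7 + 0.77 = 5.47 m.
A = ½ × 3 × 2.31 = 3.465 m².
Resultant F = γ·h_c·A = 14.3226 × 5.47 × 3.465 = 271.464 kN.
I_c = b·h³/36 = 3 × 2.31³/36 = 1.0272 m⁴.
Centre of pressure: y_p = y_c + I_c/(y_c·A) = 5.47 + 1.0272/(5.47 × 3.465) = 5.47 + 0.0541957 = 5.5242 m along the plane.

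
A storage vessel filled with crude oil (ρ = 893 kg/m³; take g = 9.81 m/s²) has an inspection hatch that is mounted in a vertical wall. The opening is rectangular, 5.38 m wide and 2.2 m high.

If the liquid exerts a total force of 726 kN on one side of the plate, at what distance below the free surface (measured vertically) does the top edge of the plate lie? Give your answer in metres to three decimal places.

d_top ≈ 5.902 m

γ = ρg = 893 × 9.81 / 1000 = 8.76033 kN/m³.
A = 5.38 × 2.2 = 11.836 m².
From F = γ·h_c·A, the centroid depth is h_c = 726/(8.76033 × 11.836) = 7.00182 m.
The centroid lies 2.2/2 = 1.1 m below the top edge, so the top edge sits at h_top = 7.00182 − 1.1 = 5.90182 m below the surface.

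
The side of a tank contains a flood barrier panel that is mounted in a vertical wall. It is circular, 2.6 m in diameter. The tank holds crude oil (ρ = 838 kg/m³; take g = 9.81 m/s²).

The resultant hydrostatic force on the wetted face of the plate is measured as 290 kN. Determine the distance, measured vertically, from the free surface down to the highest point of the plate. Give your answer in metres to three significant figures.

γ = ρg = 838 × 9.81 / 1000 = 8.22078 kN/m³.
A = π(1.3)² = 5.30929 m².
From F = γ·h_c·A, the centroid depth is h_c = 290/(8.22078 × 5.30929) = 6.64429 m.
The centroid is at the centre, 1.3 m below the top of the plate, so the highest point sits at h_top = 6.64429 − 1.3 = 5.34429 m below the surface.

d_top ≈ 5.34 m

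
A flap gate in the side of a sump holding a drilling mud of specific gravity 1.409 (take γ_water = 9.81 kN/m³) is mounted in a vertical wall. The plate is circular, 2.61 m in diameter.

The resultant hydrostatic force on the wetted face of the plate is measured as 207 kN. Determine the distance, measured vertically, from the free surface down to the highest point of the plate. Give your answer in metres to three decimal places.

d_top ≈ 1.494 m

γ = 1.409 × 9.81 = 13.82229 kN/m³.
A = π(1.305)² = 5.35021 m².
From F = γ·h_c·A, the centroid depth is h_c = 207/(13.82229 × 5.35021) = 2.79911 m.
The centroid is at the centre, 1.305 m below the top of the plate, so the highest point sits at h_top = 2.79911 − 1.305 = 1.49411 m below the surface.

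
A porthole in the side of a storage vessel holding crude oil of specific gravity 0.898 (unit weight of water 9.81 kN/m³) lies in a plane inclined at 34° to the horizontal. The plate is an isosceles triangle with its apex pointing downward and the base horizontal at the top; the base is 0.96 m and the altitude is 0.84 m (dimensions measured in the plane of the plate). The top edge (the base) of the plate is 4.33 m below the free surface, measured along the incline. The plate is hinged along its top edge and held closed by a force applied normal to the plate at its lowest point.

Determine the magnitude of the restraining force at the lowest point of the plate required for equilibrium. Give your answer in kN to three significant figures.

γ = 0.898 × 9.81 = 8.80938 kN/m³.
Let θ = 34° be the plate's angle to the horizontal; measure y along the incline from where the plane meets the free surface. Vertical depth h = y·sinθ with sinθ = 0.559193.
With the apex down, the centroid sits h/3 = 0.84/3 = 0.28 m below the base (the top edge), so y_c = 4.33 + 0.28 = 4.61 m and h_c = 4.61 × 0.559193 = 2.57788 m.
A = ½ × 0.96 × 0.84 = 0.4032 m².
Resultant F = γ·h_c·A = 8.80938 × 2.57788 × 0.4032 = 9.15648 kN.
I_c = b·h³/36 = 0.96 × 0.84³/36 = 0.0158054 m⁴.
Centre of pressure: y_p = y_c + I_c/(y_c·A) = 4.61 + 0.0158054/(4.61 × 0.4032) = 4.61 + 0.00850323 = 4.6185 m along the plane.
The resultant acts 0.28 + 0.00850323 = 0.288503 m (along the plate) below the hinge at the top edge, so the moment about the hinge is M = F × 0.288503 = 9.15648 × 0.288503 = 2.64167 kN·m.
A normal force at the bottom, 0.84 m from the hinge, must supply this moment: P = 2.64167/0.84 = 3.14485 kN.

P ≈ 3.14 kN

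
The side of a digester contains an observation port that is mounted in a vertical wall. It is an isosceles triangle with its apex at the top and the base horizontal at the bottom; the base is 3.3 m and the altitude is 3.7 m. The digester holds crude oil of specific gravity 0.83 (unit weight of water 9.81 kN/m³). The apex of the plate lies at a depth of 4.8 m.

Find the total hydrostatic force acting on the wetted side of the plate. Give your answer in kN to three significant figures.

F ≈ 361 kN

γ = 0.83 × 9.81 = 8.1423 kN/m³.
With the apex up, the centroid sits 2h/3 = 2 × 3.7/3 = 2.46667 m below the apex, so the centroid depth is h_c = 4.8 + 2.46667 = 7.26667 m.
A = ½ × 3.3 × 3.7 = 6.105 m².
Resultant F = γ·h_c·A = 8.1423 × 7.26667 × 6.105 = 361.217 kN.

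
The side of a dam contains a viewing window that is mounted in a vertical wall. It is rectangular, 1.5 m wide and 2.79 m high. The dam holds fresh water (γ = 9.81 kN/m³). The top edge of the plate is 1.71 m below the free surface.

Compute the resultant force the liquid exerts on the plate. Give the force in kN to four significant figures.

F ≈ 127.5 kN

γ = 9.81 kN/m³.
The centroid lies 2.79/2 = 1.395 m below the top edge, so the centroid depth is h_c = 1.71 + 1.395 = 3.105 m.
A = 1.5 × 2.79 = 4.185 m².
Resultant F = γ·h_c·A = 9.81 × 3.105 × 4.185 = 127.475 kN.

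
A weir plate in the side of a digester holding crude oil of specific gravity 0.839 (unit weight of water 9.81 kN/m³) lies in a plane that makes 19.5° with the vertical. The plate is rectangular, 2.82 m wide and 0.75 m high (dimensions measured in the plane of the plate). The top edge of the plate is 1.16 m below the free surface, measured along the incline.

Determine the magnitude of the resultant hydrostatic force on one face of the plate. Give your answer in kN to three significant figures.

F ≈ 25.2 kN

γ = 0.839 × 9.81 = 8.23059 kN/m³.
The plate makes 19.5° with the vertical, i.e. θ = 90° − 19.5° = 70.5° to the horizontal. Measuring y along the incline from the free-surface line, vertical depth h = y·sinθ with sinθ = 0.942641.
The centroid lies 0.75/2 = 0.375 m below the top edge, so y_c = 1.16 + 0.375 = 1.535 m and h_c = 1.535 × 0.942641 = 1.44695 m.
A = 2.82 × 0.75 = 2.115 m².
Resultant F = γ·h_c·A = 8.23059 × 1.44695 × 2.115 = 25.1881 kN.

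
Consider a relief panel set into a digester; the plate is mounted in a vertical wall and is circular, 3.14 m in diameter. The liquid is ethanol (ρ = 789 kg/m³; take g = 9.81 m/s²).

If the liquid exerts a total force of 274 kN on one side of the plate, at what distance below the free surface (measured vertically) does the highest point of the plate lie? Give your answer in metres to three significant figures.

γ = ρg = 789 × 9.81 / 1000 = 7.74009 kN/m³.
A = π(1.57)² = 7.74371 m².
From F = γ·h_c·A, the centroid depth is h_c = 274/(7.74009 × 7.74371) = 4.57147 m.
The centroid is at the centre, 1.57 m below the top of the plate, so the highest point sits at h_top = 4.57147 − 1.57 = 3.00147 m below the surface.

d_top ≈ 3.00 m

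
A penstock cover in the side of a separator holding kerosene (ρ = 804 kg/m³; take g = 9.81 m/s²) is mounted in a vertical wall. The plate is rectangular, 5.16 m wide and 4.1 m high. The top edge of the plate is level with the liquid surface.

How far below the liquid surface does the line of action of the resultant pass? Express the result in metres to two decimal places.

h_p = 2.73 m

γ = ρg = 804 × 9.81 / 1000 = 7.88724 kN/m³.
The centroid lies 4.1/2 = 2.05 m below the top edge, so the centroid depth is h_c = 2.05 m.
A = 5.16 × 4.1 = 21.156 m².
Resultant F = γ·h_c·A = 7.88724 × 2.05 × 21.156 = 342.068 kN.
I_c = b·h³/12 = 5.16 × 4.1³/12 = 29.636 m⁴.
Centre of pressure: y_p = y_c + I_c/(y_c·A) = 2.05 + 29.636/(2.05 × 21.156) = 2.05 + 0.683333 = 2.73333 m along the plane.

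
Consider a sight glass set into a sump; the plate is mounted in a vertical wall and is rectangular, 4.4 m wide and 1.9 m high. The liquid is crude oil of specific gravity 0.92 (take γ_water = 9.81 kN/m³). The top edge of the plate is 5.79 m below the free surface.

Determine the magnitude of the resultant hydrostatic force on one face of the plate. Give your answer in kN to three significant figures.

F ≈ 509 kN

γ = 0.92 × 9.81 = 9.0252 kN/m³.
The centroid lies 1.9/2 = 0.95 m below the top edge, so the centroid depth is h_c = 5.79 + 0.95 = 6.74 m.
A = 4.4 × 1.9 = 8.36 m².
Resultant F = γ·h_c·A = 9.0252 × 6.74 × 8.36 = 508.538 kN.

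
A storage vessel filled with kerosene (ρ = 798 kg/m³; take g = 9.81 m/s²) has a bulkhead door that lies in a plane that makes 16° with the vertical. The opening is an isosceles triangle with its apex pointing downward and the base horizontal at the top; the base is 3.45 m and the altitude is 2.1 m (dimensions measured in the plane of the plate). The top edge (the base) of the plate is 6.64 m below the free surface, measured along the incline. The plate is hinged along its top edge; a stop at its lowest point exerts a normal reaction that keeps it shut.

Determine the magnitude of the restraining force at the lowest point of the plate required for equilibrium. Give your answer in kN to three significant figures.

P ≈ 69.9 kN

γ = ρg = 798 × 9.81 / 1000 = 7.82838 kN/m³.
The plate makes 16° with the vertical, i.e. θ = 90° − 16° = 74° to the horizontal. Measuring y along the incline from the free-surface line, vertical depth h = y·sinθ with sinθ = 0.961262.
With the apex down, the centroid sits h/3 = 2.1/3 = 0.7 m below the base (the top edge), so y_c = 6.64 + 0.7 = 7.34 m and h_c = 7.34 × 0.961262 = 7.05566 m.
A = ½ × 3.45 × 2.1 = 3.6225 m².
Resultant F = γ·h_c·A = 7.82838 × 7.05566 × 3.6225 = 200.087 kN.
I_c = b·h³/36 = 3.45 × 2.1³/36 = 0.887513 m⁴.
Centre of pressure: y_p = y_c + I_c/(y_c·A) = 7.34 + 0.887513/(7.34 × 3.6225) = 7.34 + 0.0333788 = 7.37338 m along the plane.
The resultant acts 0.7 + 0.0333788 = 0.733379 m (along the plate) below the hinge at the top edge, so the moment about the hinge is M = F × 0.733379 = 200.087 × 0.733379 = 146.74 kN·m.
A normal force at the bottom, 2.1 m from the hinge, must supply this moment: P = 146.74/2.1 = 69.8762 kN.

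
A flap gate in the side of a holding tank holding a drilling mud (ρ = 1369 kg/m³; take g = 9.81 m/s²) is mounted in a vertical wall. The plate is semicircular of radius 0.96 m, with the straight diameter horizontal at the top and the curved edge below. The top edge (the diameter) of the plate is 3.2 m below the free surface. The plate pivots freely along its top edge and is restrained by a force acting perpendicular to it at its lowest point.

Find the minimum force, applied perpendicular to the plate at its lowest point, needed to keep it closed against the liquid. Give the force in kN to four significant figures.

γ = ρg = 1369 × 9.81 / 1000 = 13.42989 kN/m³.
The centroid of a semicircle lies 4r/(3π) = 0.407437 m from the diameter, here below the top edge, so the centroid depth is h_c = 3.2 + 0.407437 = 3.60744 m.
A = πr²/2 = π × 0.96²/2 = 1.44765 m².
Resultant F = γ·h_c·A = 13.42989 × 3.60744 × 1.44765 = 70.1351 kN.
I_c = (π/8 − 8/(9π))·r⁴ = 0.109757 × 0.96⁴ = 0.0932217 m⁴.
Centre of pressure: y_p = y_c + I_c/(y_c·A) = 3.60744 + 0.0932217/(3.60744 × 1.44765) = 3.60744 + 0.0178507 = 3.62529 m along the plane.
The resultant acts 0.407437 + 0.0178507 = 0.425288 m (along the plate) below the hinge at the top edge, so the moment about the hinge is M = F × 0.425288 = 70.1351 × 0.425288 = 29.8276 kN·m.
A normal force at the bottom, 0.96 m from the hinge, must supply this moment: P = 29.8276/0.96 = 31.0704 kN.

P ≈ 31.07 kN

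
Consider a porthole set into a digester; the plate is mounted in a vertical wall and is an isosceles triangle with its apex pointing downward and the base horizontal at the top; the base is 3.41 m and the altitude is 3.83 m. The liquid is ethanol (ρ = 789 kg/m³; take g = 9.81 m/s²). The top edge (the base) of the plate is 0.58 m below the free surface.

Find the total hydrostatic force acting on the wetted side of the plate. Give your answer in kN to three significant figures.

F ≈ 93.8 kN

γ = ρg = 789 × 9.81 / 1000 = 7.74009 kN/m³.
With the apex down, the centroid sits h/3 = 3.83/3 = 1.27667 m below the base (the top edge), so the centroid depth is h_c = 0.58 + 1.27667 = 1.85667 m.
A = ½ × 3.41 × 3.83 = 6.53015 m².
Resultant F = γ·h_c·A = 7.74009 × 1.85667 × 6.53015 = 93.8434 kN.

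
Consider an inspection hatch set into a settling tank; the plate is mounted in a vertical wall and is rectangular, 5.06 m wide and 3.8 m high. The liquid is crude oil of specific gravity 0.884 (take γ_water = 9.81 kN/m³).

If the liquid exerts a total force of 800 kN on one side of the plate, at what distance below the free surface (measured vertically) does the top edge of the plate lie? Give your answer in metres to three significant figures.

γ = 0.884 × 9.81 = 8.67204 kN/m³.
A = 5.06 × 3.8 = 19.228 m².
From F = γ·h_c·A, the centroid depth is h_c = 800/(8.67204 × 19.228) = 4.79772 m.
The centroid lies 3.8/2 = 1.9 m below the top edge, so the top edge sits at h_top = 4.79772 − 1.9 = 2.89772 m below the surface.

d_top ≈ 2.90 m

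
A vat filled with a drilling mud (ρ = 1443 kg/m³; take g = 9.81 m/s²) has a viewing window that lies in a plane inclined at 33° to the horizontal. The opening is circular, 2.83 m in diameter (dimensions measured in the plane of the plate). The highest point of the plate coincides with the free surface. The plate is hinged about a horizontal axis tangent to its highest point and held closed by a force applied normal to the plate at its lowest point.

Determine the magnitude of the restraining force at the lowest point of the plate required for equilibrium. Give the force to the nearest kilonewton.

γ = ρg = 1443 × 9.81 / 1000 = 14.15583 kN/m³.
Let θ = 33° be the plate's angle to the horizontal; measure y along the incline from where the plane meets the free surface. Vertical depth h = y·sinθ with sinθ = 0.544639.
The centroid is at the centre, 1.415 m below the top of the plate, so y_c = 1.415 m and h_c = 1.415 × 0.544639 = 0.770664 m.
A = π(1.415)² = 6.29018 m².
Resultant F = γ·h_c·A = 14.15583 × 0.770664 × 6.29018 = 68.622 kN.
I_c = πr⁴/4 = π × 1.415⁴/4 = 3.14859 m⁴.
Centre of pressure: y_p = y_c + I_c/(y_c·A) = 1.415 + 3.14859/(1.415 × 6.29018) = 1.415 + 0.35375 = 1.76875 m along the plane.
The resultant acts 1.415 + 0.35375 = 1.76875 m (along the plate) below the hinge at the top edge, so the moment about the hinge is M = F × 1.76875 = 68.622 × 1.76875 = 121.375 kN·m.
A normal force at the bottom, 2.83 m from the hinge, must supply this moment: P = 121.375/2.83 = 42.8887 kN.

P ≈ 43 kN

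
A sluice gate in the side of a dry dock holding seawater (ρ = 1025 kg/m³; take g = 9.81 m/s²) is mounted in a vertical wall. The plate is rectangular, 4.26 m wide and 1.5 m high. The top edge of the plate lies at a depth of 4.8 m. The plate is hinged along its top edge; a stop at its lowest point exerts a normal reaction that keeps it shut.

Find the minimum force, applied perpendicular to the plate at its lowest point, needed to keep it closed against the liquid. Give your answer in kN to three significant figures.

P ≈ 186 kN

γ = ρg = 1025 × 9.81 / 1000 = 10.05525 kN/m³.
The centroid lies 1.5/2 = 0.75 m below the top edge, so the centroid depth is h_c = 4.8 + 0.75 = 5.55 m.
A = 4.26 × 1.5 = 6.39 m².
Resultant F = γ·h_c·A = 10.05525 × 5.55 × 6.39 = 356.604 kN.
I_c = b·h³/12 = 4.26 × 1.5³/12 = 1.19812 m⁴.
Centre of pressure: y_p = y_c + I_c/(y_c·A) = 5.55 + 1.19812/(5.55 × 6.39) = 5.55 + 0.0337836 = 5.58378 m along the plane.
The resultant acts 0.75 + 0.0337836 = 0.783784 m (along the plate) below the hinge at the top edge, so the moment about the hinge is M = F × 0.783784 = 356.604 × 0.783784 = 279.501 kN·m.
A normal force at the bottom, 1.5 m from the hinge, must supply this moment: P = 279.501/1.5 = 186.334 kN.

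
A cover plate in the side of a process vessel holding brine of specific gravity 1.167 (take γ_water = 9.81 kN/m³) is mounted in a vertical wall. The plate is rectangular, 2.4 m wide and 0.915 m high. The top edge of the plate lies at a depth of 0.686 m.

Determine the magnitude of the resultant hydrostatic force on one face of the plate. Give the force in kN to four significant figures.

γ = 1.167 × 9.81 = 11.44827 kN/m³.
The centroid lies 0.915/2 = 0.4575 m below the top edge, so the centroid depth is h_c = 0.686 + 0.4575 = 1.1435 m.
A = 2.4 × 0.915 = 2.196 m².
Resultant F = γ·h_c·A = 11.44827 × 1.1435 × 2.196 = 28.748 kN.

F ≈ 28.75 kN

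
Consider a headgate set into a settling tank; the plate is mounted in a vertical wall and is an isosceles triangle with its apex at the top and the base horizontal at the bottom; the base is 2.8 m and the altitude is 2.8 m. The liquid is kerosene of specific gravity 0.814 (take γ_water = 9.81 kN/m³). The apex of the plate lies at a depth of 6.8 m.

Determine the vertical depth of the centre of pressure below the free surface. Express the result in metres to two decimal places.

γ = 0.814 × 9.81 = 7.98534 kN/m³.
With the apex up, the centroid sits 2h/3 = 2 × 2.8/3 = 1.86667 m below the apex, so the centroid depth is h_c = 6.8 + 1.86667 = 8.66667 m.
A = ½ × 2.8 × 2.8 = 3.92 m².
Resultant F = γ·h_c·A = 7.98534 × 8.66667 × 3.92 = 271.289 kN.
I_c = b·h³/36 = 2.8 × 2.8³/36 = 1.70738 m⁴.
Centre of pressure: y_p = y_c + I_c/(y_c·A) = 8.66667 + 1.70738/(8.66667 × 3.92) = 8.66667 + 0.0502565 = 8.71693 m along the plane.

h_p = 8.72 m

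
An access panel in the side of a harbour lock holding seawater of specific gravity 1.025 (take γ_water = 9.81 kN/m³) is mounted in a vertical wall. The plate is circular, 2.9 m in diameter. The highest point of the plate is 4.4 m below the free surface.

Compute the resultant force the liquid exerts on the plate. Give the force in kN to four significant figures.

F ≈ 388.5 kN

γ = 1.025 × 9.81 = 10.05525 kN/m³.
The centroid is at the centre, 1.45 m below the top of the plate, so the centroid depth is h_c = 4.4 + 1.45 = 5.85 m.
A = π(1.45)² = 6.6052 m².
Resultant F = γ·h_c·A = 10.05525 × 5.85 × 6.6052 = 388.539 kN.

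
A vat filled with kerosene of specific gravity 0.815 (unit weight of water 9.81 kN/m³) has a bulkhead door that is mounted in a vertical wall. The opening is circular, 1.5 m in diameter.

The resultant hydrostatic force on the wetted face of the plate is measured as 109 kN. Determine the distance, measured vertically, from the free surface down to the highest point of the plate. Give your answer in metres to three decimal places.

γ = 0.815 × 9.81 = 7.99515 kN/m³.
A = π(0.75)² = 1.76715 m².
From F = γ·h_c·A, the centroid depth is h_c = 109/(7.99515 × 1.76715) = 7.71483 m.
The centroid is at the centre, 0.75 m below the top of the plate, so the highest point sits at h_top = 7.71483 − 0.75 = 6.96483 m below the surface.

d_top ≈ 6.965 m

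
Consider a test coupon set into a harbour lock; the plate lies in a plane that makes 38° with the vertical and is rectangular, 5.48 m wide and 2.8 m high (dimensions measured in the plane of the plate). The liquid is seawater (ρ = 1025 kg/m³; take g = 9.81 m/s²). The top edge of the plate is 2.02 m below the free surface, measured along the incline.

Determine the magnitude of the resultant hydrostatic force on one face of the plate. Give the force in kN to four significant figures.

γ = ρg = 1025 × 9.81 / 1000 = 10.05525 kN/m³.
The plate makes 38° with the vertical, i.e. θ = 90° − 38° = 52° to the horizontal. Measuring y along the incline from the free-surface line, vertical depth h = y·sinθ with sinθ = 0.788011.
The centroid lies 2.8/2 = 1.4 m below the top edge, so y_c = 2.02 + 1.4 = 3.42 m and h_c = 3.42 × 0.788011 = 2.695 m.
A = 5.48 × 2.8 = 15.344 m².
Resultant F = γ·h_c·A = 10.05525 × 2.695 × 15.344 = 415.806 kN.

F ≈ 415.8 kN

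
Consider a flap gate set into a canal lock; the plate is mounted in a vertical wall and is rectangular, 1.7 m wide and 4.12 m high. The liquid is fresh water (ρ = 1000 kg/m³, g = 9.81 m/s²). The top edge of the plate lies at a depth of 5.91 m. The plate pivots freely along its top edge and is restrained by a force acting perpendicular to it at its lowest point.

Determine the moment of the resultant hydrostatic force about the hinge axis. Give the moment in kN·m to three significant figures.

M ≈ 1230 kN·m

γ = ρg = 1000 × 9.81 = 9810 N/m³ = 9.81 kN/m³.
The centroid lies 4.12/2 = 2.06 m below the top edge, so the centroid depth is h_c = 5.91 + 2.06 = 7.97 m.
A = 1.7 × 4.12 = 7.004 m².
Resultant F = γ·h_c·A = 9.81 × 7.97 × 7.004 = 547.613 kN.
I_c = b·h³/12 = 1.7 × 4.12³/12 = 9.90739 m⁴.
Centre of pressure: y_p = y_c + I_c/(y_c·A) = 7.97 + 9.90739/(7.97 × 7.004) = 7.97 + 0.177482 = 8.14748 m along the plane.
The resultant acts 2.06 + 0.177482 = 2.23748 m (along the plate) below the hinge at the top edge, so the moment about the hinge is M = F × 2.23748 = 547.613 × 2.23748 = 1225.27 kN·m.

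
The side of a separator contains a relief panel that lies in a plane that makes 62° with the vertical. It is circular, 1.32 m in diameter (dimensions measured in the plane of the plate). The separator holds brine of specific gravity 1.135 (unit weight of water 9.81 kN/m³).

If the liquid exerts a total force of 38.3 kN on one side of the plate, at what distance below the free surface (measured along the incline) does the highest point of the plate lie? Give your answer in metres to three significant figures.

y_top ≈ 4.69 m

γ = 1.135 × 9.81 = 11.13435 kN/m³.
A = π(0.66)² = 1.36848 m².
From F = γ·h_c·A, the centroid depth is h_c = 38.3/(11.13435 × 1.36848) = 2.5136 m.
The plate makes 62° with the vertical, i.e. θ = 90° − 62° = 28° to the horizontal. Measuring y along the incline from the free-surface line, vertical depth h = y·sinθ with sinθ = 0.469472.
Along the incline, y_c = h_c/sinθ = 2.5136/0.469472 = 5.3541 m.
The centroid is at the centre, 0.66 m below the top of the plate, so the highest point sits at y_top = 5.3541 − 0.66 = 4.6941 m along the incline.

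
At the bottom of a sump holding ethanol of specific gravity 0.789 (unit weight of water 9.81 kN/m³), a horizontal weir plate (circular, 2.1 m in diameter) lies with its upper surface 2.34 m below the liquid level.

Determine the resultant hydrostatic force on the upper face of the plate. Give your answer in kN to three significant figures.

F ≈ 62.7 kN

γ = 0.789 × 9.81 = 7.74009 kN/m³.
The plate is horizontal, so pressure is uniform at p = γ·h = 7.74009 × 2.34 = 18.1118 kN/m².
A = π(1.05)² = 3.46361 m².
F = p·A = 18.1118 × 3.46361 = 62.7322 kN.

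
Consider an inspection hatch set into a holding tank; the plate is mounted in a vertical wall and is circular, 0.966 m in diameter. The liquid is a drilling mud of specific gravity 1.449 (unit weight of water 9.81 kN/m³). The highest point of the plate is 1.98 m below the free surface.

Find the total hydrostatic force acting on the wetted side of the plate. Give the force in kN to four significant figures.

F ≈ 25.66 kN

γ = 1.449 × 9.81 = 14.21469 kN/m³.
The centroid is at the centre, 0.483 m below the top of the plate, so the centroid depth is h_c = 1.98 + 0.483 = 2.463 m.
A = π(0.483)² = 0.732899 m².
Resultant F = γ·h_c·A = 14.21469 × 2.463 × 0.732899 = 25.6594 kN.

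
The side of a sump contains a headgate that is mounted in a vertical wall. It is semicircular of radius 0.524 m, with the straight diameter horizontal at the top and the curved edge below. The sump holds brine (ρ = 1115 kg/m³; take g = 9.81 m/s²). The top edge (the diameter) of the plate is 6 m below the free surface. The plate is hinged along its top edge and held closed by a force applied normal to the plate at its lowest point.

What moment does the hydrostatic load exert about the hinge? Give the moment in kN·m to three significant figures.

γ = ρg = 1115 × 9.81 / 1000 = 10.93815 kN/m³.
The centroid of a semicircle lies 4r/(3π) = 0.222393 m from the diameter, here below the top edge, so the centroid depth is h_c = 6 + 0.222393 = 6.22239 m.
A = πr²/2 = π × 0.524²/2 = 0.431303 m².
Resultant F = γ·h_c·A = 10.93815 × 6.22239 × 0.431303 = 29.3551 kN.
I_c = (π/8 − 8/(9π))·r⁴ = 0.109757 × 0.524⁴ = 0.0082748 m⁴.
Centre of pressure: y_p = y_c + I_c/(y_c·A) = 6.22239 + 0.0082748/(6.22239 × 0.431303) = 6.22239 + 0.00308331 = 6.22547 m along the plane.
The resultant acts 0.222393 + 0.00308331 = 0.225476 m (along the plate) below the hinge at the top edge, so the moment about the hinge is M = F × 0.225476 = 29.3551 × 0.225476 = 6.61887 kN·m.

M ≈ 6.62 kN·m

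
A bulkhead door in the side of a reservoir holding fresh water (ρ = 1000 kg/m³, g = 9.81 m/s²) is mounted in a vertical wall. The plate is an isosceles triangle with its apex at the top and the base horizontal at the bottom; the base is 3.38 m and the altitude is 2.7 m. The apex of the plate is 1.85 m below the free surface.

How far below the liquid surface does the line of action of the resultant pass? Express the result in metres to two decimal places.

h_p = 3.76 m

γ = ρg = 1000 × 9.81 = 9810 N/m³ = 9.81 kN/m³.
With the apex up, the centroid sits 2h/3 = 2 × 2.7/3 = 1.8 m below the apex, so the centroid depth is h_c = 1.85 + 1.8 = 3.65 m.
A = ½ × 3.38 × 2.7 = 4.563 m².
Resultant F = γ·h_c·A = 9.81 × 3.65 × 4.563 = 163.385 kN.
I_c = b·h³/36 = 3.38 × 2.7³/36 = 1.84802 m⁴.
Centre of pressure: y_p = y_c + I_c/(y_c·A) = 3.65 + 1.84802/(3.65 × 4.563) = 3.65 + 0.110959 = 3.76096 m along the plane.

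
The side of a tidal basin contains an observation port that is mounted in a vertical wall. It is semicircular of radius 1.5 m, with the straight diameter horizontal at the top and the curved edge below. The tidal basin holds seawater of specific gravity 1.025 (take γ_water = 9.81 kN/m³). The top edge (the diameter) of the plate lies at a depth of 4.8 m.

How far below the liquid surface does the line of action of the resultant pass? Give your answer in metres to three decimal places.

h_p = 5.466 m

γ = 1.025 × 9.81 = 10.05525 kN/m³.
The centroid of a semicircle lies 4r/(3π) = 0.63662 m from the diameter, here below the top edge, so the centroid depth is h_c = 4.8 + 0.63662 = 5.43662 m.
A = πr²/2 = π × 1.5²/2 = 3.53429 m².
Resultant F = γ·h_c·A = 10.05525 × 5.43662 × 3.53429 = 193.208 kN.
I_c = (π/8 − 8/(9π))·r⁴ = 0.109757 × 1.5⁴ = 0.555645 m⁴.
Centre of pressure: y_p = y_c + I_c/(y_c·A) = 5.43662 + 0.555645/(5.43662 × 3.53429) = 5.43662 + 0.0289179 = 5.46554 m along the plane.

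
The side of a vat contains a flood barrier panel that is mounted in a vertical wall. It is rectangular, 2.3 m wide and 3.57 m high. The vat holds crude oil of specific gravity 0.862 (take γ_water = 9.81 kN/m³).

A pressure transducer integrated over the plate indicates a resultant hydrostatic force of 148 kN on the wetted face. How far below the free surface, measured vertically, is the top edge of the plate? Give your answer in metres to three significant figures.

d_top ≈ 0.347 m

γ = 0.862 × 9.81 = 8.45622 kN/m³.
A = 2.3 × 3.57 = 8.211 m².
From F = γ·h_c·A, the centroid depth is h_c = 148/(8.45622 × 8.211) = 2.13152 m.
The centroid lies 3.57/2 = 1.785 m below the top edge, so the top edge sits at h_top = 2.13152 − 1.785 = 0.34652 m below the surface.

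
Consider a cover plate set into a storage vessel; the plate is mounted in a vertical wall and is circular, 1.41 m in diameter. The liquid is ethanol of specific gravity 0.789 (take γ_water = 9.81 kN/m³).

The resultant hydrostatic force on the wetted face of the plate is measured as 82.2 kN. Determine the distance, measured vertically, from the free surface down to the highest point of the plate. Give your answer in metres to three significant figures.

γ = 0.789 × 9.81 = 7.74009 kN/m³.
A = π(0.705)² = 1.56145 m².
From F = γ·h_c·A, the centroid depth is h_c = 82.2/(7.74009 × 1.56145) = 6.80139 m.
The centroid is at the centre, 0.705 m below the top of the plate, so the highest point sits at h_top = 6.80139 − 0.705 = 6.09639 m below the surface.

d_top ≈ 6.10 m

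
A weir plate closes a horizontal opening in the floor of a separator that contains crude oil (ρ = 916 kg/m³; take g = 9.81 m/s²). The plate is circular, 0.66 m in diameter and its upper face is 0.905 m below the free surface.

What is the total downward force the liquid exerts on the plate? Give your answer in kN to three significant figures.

F ≈ 2.78 kN

γ = ρg = 916 × 9.81 / 1000 = 8.98596 kN/m³.
The plate is horizontal, so pressure is uniform at p = γ·h = 8.98596 × 0.905 = 8.13229 kN/m².
A = π(0.33)² = 0.342119 m².
F = p·A = 8.13229 × 0.342119 = 2.78221 kN.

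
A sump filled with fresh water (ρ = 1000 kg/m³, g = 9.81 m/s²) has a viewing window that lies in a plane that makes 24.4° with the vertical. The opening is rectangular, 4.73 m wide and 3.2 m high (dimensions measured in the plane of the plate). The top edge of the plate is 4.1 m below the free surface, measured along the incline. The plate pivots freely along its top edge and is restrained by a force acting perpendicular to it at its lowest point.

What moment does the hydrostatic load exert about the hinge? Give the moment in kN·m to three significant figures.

M ≈ 1350 kN·m

γ = ρg = 1000 × 9.81 = 9810 N/m³ = 9.81 kN/m³.
The plate makes 24.4° with the vertical, i.e. θ = 90° − 24.4° = 65.6° to the horizontal. Measuring y along the incline from the free-surface line, vertical depth h = y·sinθ with sinθ = 0.910684.
The centroid lies 3.2/2 = 1.6 m below the top edge, so y_c = 4.1 + 1.6 = 5.7 m and h_c = 5.7 × 0.910684 = 5.1909 m.
A = 4.73 × 3.2 = 15.136 m².
Resultant F = γ·h_c·A = 9.81 × 5.1909 × 15.136 = 770.766 kN.
I_c = b·h³/12 = 4.73 × 3.2³/12 = 12.9161 m⁴.
Centre of pressure: y_p = y_c + I_c/(y_c·A) = 5.7 + 12.9161/(5.7 × 15.136) = 5.7 + 0.149708 = 5.84971 m along the plane.
The resultant acts 1.6 + 0.149708 = 1.74971 m (along the plate) below the hinge at the top edge, so the moment about the hinge is M = F × 1.74971 = 770.766 × 1.74971 = 1348.62 kN·m.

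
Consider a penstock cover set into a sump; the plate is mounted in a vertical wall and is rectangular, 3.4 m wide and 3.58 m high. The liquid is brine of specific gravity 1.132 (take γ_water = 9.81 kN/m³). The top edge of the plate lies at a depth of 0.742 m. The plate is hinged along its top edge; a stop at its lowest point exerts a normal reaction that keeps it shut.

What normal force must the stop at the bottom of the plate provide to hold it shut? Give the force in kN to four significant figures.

P ≈ 211.4 kN

γ = 1.132 × 9.81 = 11.10492 kN/m³.
The centroid lies 3.58/2 = 1.79 m below the top edge, so the centroid depth is h_c = 0.742 + 1.79 = 2.532 m.
A = 3.4 × 3.58 = 12.172 m².
Resultant F = γ·h_c·A = 11.10492 × 2.532 × 12.172 = 342.248 kN.
I_c = b·h³/12 = 3.4 × 3.58³/12 = 13.0001 m⁴.
Centre of pressure: y_p = y_c + I_c/(y_c·A) = 2.532 + 13.0001/(2.532 × 12.172) = 2.532 + 0.421814 = 2.95381 m along the plane.
The resultant acts 1.79 + 0.421814 = 2.21181 m (along the plate) below the hinge at the top edge, so the moment about the hinge is M = F × 2.21181 = 342.248 × 2.21181 = 756.988 kN·m.
A normal force at the bottom, 3.58 m from the hinge, must supply this moment: P = 756.988/3.58 = 211.449 kN.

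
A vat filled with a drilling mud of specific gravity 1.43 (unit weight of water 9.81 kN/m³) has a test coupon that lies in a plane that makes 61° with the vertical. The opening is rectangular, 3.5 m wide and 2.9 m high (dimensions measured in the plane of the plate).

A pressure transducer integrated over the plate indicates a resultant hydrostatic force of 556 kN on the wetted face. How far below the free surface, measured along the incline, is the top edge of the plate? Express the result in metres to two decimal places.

γ = 1.43 × 9.81 = 14.0283 kN/m³.
A = 3.5 × 2.9 = 10.15 m².
From F = γ·h_c·A, the centroid depth is h_c = 556/(14.0283 × 10.15) = 3.90484 m.
The plate makes 61° with the vertical, i.e. θ = 90° − 61° = 29° to the horizontal. Measuring y along the incline from the free-surface line, vertical depth h = y·sinθ with sinθ = 0.484810.
Along the incline, y_c = h_c/sinθ = 3.90484/0.484810 = 8.05437 m.
The centroid lies 2.9/2 = 1.45 m below the top edge, so the top edge sits at y_top = 8.05437 − 1.45 = 6.60437 m along the incline.

y_top ≈ 6.60 m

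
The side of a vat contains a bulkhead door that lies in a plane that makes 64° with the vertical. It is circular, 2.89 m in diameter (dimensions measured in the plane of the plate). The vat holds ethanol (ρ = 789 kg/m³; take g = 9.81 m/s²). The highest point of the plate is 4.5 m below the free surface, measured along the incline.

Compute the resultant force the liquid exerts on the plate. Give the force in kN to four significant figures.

γ = ρg = 789 × 9.81 / 1000 = 7.74009 kN/m³.
The plate makes 64° with the vertical, i.e. θ = 90° − 64° = 26° to the horizontal. Measuring y along the incline from the free-surface line, vertical depth h = y·sinθ with sinθ = 0.438371.
The centroid is at the centre, 1.445 m below the top of the plate, so y_c = 4.5 + 1.445 = 5.945 m and h_c = 5.945 × 0.438371 = 2.60612 m.
A = π(1.445)² = 6.55972 m².
Resultant F = γ·h_c·A = 7.74009 × 2.60612 × 6.55972 = 132.32 kN.

F ≈ 132.3 kN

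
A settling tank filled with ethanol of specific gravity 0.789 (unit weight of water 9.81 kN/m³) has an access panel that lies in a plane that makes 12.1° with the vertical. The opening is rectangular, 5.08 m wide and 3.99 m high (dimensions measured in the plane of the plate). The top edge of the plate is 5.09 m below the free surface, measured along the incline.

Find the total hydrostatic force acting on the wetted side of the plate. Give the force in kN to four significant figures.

F ≈ 1087 kN

γ = 0.789 × 9.81 = 7.74009 kN/m³.
The plate makes 12.1° with the vertical, i.e. θ = 90° − 12.1° = 77.9° to the horizontal. Measuring y along the incline from the free-surface line, vertical depth h = y·sinθ with sinθ = 0.977783.
The centroid lies 3.99/2 = 1.995 m below the top edge, so y_c = 5.09 + 1.995 = 7.085 m and h_c = 7.085 × 0.977783 = 6.92759 m.
A = 5.08 × 3.99 = 20.2692 m².
Resultant F = γ·h_c·A = 7.74009 × 6.92759 × 20.2692 = 1086.84 kN.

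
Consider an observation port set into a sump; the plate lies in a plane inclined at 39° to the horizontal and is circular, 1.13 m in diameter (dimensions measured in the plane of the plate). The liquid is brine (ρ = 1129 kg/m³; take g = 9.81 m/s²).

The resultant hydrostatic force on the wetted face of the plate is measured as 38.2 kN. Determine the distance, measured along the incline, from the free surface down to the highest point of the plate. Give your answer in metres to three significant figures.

y_top ≈ 4.90 m

γ = ρg = 1129 × 9.81 / 1000 = 11.07549 kN/m³.
A = π(0.565)² = 1.00287 m².
From F = γ·h_c·A, the centroid depth is h_c = 38.2/(11.07549 × 1.00287) = 3.43919 m.
Let θ = 39° be the plate's angle to the horizontal; measure y along the incline from where the plane meets the free surface. Vertical depth h = y·sinθ with sinθ = 0.629320.
Along the incline, y_c = h_c/sinθ = 3.43919/0.629320 = 5.46493 m.
The centroid is at the centre, 0.565 m below the top of the plate, so the highest point sits at y_top = 5.46493 − 0.565 = 4.89993 m along the incline.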